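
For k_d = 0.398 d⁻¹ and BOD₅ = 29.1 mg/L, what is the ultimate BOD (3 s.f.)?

L₀ ≈ 33.7 mg/L

BOD₅ = L₀(1 − e^(−5k_d)) ⇒ L₀ = BOD₅ / (1 − e^(−5×0.398))
= 29.1 / (1 − 0.1367) = 29.1 / 0.8633 = 33.71 mg/L.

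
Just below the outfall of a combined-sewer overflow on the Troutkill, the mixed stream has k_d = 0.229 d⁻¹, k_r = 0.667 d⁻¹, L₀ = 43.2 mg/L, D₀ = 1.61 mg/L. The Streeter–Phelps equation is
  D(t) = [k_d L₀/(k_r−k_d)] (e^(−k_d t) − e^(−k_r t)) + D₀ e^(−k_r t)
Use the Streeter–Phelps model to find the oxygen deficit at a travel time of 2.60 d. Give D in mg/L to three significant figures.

D ≈ 8.75 mg/L

k_d L₀/(k_r−k_d) = 0.229×43.2/(0.667−0.229) = 9.893/0.4380 = 22.59 mg/L.
e^(−k_d t) = e^(−0.229×2.600) = 0.5513; e^(−k_r t) = e^(−0.667×2.600) = 0.1765.
D = 22.59 × (0.5513 − 0.1765) + 1.61 × 0.1765 = 8.465 + 0.2842 = 8.750 mg/L.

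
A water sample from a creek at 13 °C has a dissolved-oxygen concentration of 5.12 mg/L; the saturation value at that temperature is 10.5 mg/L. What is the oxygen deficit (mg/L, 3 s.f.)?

D ≈ 5.38 mg/L

D = C_s − C = 10.5 − 5.12 = 5.38 mg/L.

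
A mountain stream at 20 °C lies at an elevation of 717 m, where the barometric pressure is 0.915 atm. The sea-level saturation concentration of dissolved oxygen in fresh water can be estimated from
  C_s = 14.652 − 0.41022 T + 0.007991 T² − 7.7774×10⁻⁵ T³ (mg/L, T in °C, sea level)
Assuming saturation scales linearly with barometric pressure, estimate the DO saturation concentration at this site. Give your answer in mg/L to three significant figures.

At sea level: C_s = 14.652 − 0.41022×20 + 0.007991×20² − 7.7774×10⁻⁵×20³ = 9.022 mg/L.
Pressure correction: C_s' = 9.022 × 0.915 = 8.255 mg/L.

C_s ≈ 8.25 mg/L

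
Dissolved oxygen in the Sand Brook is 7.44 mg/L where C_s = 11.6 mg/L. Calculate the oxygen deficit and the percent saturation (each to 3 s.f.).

D ≈ 4.16 mg/L; 64.1 % saturation

D = C_s − C = 11.6 − 7.44 = 4.16 mg/L.
% saturation = 7.44/11.6 × 100 = 64.1 %.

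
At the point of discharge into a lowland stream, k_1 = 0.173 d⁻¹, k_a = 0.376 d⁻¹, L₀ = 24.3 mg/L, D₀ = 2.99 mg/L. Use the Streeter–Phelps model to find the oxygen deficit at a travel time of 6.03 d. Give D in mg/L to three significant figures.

k_1 L₀/(k_a−k_1) = 0.173×24.3/(0.376−0.173) = 4.204/0.2030 = 20.71 mg/L.
e^(−k_1 t) = e^(−0.173×6.030) = 0.3523; e^(−k_a t) = e^(−0.376×6.030) = 0.1036.
D = 20.71 × (0.3523 − 0.1036) + 2.99 × 0.1036 = 5.151 + 0.3097 = 5.461 mg/L.

D ≈ 5.46 mg/L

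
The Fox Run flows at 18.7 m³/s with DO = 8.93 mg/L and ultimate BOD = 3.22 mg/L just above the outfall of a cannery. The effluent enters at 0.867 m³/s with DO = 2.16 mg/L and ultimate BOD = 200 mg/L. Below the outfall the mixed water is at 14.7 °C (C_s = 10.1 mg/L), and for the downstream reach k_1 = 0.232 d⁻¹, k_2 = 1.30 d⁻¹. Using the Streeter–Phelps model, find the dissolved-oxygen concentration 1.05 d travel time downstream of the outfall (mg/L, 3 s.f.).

Mixed DO = (18.7×8.93 + 0.867×2.16)/(18.7+0.867) = 168.9/19.57 = 8.630 mg/L.
Mixed L₀ = (18.7×3.22 + 0.867×200)/(19.57) = 233.6/19.57 = 11.94 mg/L.
Initial deficit D₀ = C_s − DO₀ = 10.1 − 8.630 = 1.470 mg/L.
D(1.05) = [0.232×11.94/(1.30−0.232)](e^(−0.232×1.05) − e^(−1.30×1.05)) + 1.470 e^(−1.30×1.05)
= 2.594 × (0.7838 − 0.2554) + 1.470 × 0.2554 = 1.746 mg/L.
DO = 10.1 − 1.746 = 8.354 mg/L.

DO ≈ 8.35 mg/L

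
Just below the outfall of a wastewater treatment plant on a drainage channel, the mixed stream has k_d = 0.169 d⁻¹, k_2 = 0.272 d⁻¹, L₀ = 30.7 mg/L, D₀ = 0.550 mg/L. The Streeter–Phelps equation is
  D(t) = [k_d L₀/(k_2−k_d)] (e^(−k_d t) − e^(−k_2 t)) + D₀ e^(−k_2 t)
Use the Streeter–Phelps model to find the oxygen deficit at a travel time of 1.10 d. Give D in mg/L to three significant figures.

D ≈ 4.89 mg/L

k_d L₀/(k_2−k_d) = 0.169×30.7/(0.272−0.169) = 5.188/0.1030 = 50.37 mg/L.
e^(−k_d t) = e^(−0.169×1.100) = 0.8304; e^(−k_2 t) = e^(−0.272×1.100) = 0.7414.
D = 50.37 × (0.8304 − 0.7414) + 0.550 × 0.7414 = 4.480 + 0.4078 = 4.888 mg/L.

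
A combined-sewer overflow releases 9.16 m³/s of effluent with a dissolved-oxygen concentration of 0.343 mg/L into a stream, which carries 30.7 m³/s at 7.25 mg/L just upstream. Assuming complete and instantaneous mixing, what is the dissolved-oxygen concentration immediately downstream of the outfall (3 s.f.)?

Flow-weighted mixing: C = (Q_r C_r + Q_w C_w)/(Q_r + Q_w)
= (30.7×7.25 + 9.16×0.343)/(30.7 + 9.16) = 225.7/39.86 = 5.663 mg/L.

5.66 mg/L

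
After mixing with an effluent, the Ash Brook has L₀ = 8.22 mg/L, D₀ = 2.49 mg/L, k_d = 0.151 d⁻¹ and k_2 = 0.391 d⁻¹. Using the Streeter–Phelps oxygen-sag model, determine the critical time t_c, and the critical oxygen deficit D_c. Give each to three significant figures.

With k_2/k_d = 2.589 and 1 − D₀(k_2−k_d)/(k_d L₀) = 0.5185,
t_c = ln(2.589 × 0.5185) / (0.391 − 0.151) = ln(1.343) / 0.2400 = 0.2947/0.2400 = 1.228 d.
L(t_c) = L₀ e^(−k_d t_c) = 8.22 × 0.8308 = 6.829 mg/L, and at the critical point k_2 D_c = k_d L, so D_c = (0.151/0.391) × 6.829 = 2.637 mg/L.

t_c ≈ 1.23 d; D_c ≈ 2.64 mg/L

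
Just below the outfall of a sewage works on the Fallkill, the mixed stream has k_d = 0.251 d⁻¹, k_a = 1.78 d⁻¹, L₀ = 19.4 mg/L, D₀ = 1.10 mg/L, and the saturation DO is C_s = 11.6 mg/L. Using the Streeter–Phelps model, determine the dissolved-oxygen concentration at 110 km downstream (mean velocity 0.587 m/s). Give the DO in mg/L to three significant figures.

Travel time t = x/v = 110 km / (0.587 m/s) = 110000 m / 0.587 m/s = 187400 s = 2.169 d.
k_d L₀/(k_a−k_d) = 0.251×19.4/(1.78−0.251) = 4.869/1.529 = 3.185 mg/L.
e^(−k_d t) = e^(−0.251×2.169) = 0.5802; e^(−k_a t) = e^(−1.78×2.169) = 0.02105.
D = 3.185 × (0.5802 − 0.02105) + 1.10 × 0.02105 = 1.781 + 0.02316 = 1.804 mg/L.
DO = C_s − D = 11.6 − 1.804 = 9.796 mg/L.

DO ≈ 9.80 mg/L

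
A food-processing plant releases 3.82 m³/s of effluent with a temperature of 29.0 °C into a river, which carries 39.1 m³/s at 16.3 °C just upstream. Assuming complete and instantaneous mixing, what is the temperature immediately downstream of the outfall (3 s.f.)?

Flow-weighted mixing: C = (Q_r C_r + Q_w C_w)/(Q_r + Q_w)
= (39.1×16.3 + 3.82×29.0)/(39.1 + 3.82) = 748.1/42.92 = 17.43 °C.

17.4 °C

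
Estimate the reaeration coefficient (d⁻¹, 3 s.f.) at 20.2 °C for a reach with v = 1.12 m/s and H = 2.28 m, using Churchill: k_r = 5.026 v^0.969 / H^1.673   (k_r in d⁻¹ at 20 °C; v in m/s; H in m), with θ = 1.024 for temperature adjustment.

k_r ≈ 1.42 d⁻¹

k_r(20) = 5.026 × 1.12^0.969 / 2.28^1.673 = 5.026 × 1.116 / 3.970 = 1.413 d⁻¹.
k_r(20.2) = 1.413 × 1.024^(20.2−20) = 1.413 × 1.005 = 1.420 d⁻¹.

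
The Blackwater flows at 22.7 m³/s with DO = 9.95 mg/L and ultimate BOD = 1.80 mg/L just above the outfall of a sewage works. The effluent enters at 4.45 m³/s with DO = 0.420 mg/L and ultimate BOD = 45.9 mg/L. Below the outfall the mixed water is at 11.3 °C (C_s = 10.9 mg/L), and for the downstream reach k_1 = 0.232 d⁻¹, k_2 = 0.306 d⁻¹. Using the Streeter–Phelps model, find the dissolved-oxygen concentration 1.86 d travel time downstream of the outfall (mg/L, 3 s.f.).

Mixed DO = (22.7×9.95 + 4.45×0.420)/(22.7+4.45) = 227.7/27.15 = 8.388 mg/L.
Mixed L₀ = (22.7×1.80 + 4.45×45.9)/(27.15) = 245.1/27.15 = 9.028 mg/L.
Initial deficit D₀ = C_s − DO₀ = 10.9 − 8.388 = 2.512 mg/L.
D(1.86) = [0.232×9.028/(0.306−0.232)](e^(−0.232×1.86) − e^(−0.306×1.86)) + 2.512 e^(−0.306×1.86)
= 28.30 × (0.6495 − 0.5660) + 2.512 × 0.5660 = 3.786 mg/L.
DO = 10.9 − 3.786 = 7.114 mg/L.

DO ≈ 7.11 mg/L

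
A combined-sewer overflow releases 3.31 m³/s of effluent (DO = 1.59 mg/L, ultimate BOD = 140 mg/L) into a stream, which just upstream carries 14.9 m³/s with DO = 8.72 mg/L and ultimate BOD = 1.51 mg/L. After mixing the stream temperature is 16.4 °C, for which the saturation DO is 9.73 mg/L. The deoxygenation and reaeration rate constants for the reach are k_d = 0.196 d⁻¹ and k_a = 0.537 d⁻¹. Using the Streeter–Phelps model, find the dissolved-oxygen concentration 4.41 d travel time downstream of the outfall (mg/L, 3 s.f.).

DO ≈ 4.49 mg/L

Mixed DO = (14.9×8.72 + 3.31×1.59)/(14.9+3.31) = 135.2/18.21 = 7.424 mg/L.
Mixed L₀ = (14.9×1.51 + 3.31×140)/(18.21) = 485.9/18.21 = 26.68 mg/L.
Initial deficit D₀ = C_s − DO₀ = 9.73 − 7.424 = 2.306 mg/L.
D(4.41) = [0.196×26.68/(0.537−0.196)](e^(−0.196×4.41) − e^(−0.537×4.41)) + 2.306 e^(−0.537×4.41)
= 15.34 × (0.4213 − 0.09365) + 2.306 × 0.09365 = 5.241 mg/L.
DO = 9.73 − 5.241 = 4.489 mg/L.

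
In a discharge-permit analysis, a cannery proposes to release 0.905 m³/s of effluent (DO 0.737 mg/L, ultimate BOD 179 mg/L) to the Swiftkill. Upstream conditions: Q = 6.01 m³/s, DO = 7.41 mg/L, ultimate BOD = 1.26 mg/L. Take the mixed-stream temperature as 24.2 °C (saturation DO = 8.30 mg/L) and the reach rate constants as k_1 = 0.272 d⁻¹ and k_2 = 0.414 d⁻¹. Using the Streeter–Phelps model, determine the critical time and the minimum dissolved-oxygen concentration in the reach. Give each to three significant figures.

Mixed DO = (6.01×7.41 + 0.905×0.737)/(6.01+0.905) = 45.20/6.915 = 6.537 mg/L.
Mixed L₀ = (6.01×1.26 + 0.905×179)/(6.915) = 169.6/6.915 = 24.52 mg/L.
Initial deficit D₀ = C_s − DO₀ = 8.30 − 6.537 = 1.763 mg/L.
t_c = (1/0.1420) ln[(0.414/0.272)(1 − 1.763×0.1420/(0.272×24.52))] = 7.042 × ln(1.465) = 2.689 d.
D_c = (0.272/0.414) × 24.52 × e^(−0.272×2.689) = 0.6570 × 24.52 × 0.4813 = 7.754 mg/L.
Minimum DO = 8.30 − 7.754 = 0.5464 mg/L.

t_c ≈ 2.69 d; minimum DO ≈ 0.546 mg/L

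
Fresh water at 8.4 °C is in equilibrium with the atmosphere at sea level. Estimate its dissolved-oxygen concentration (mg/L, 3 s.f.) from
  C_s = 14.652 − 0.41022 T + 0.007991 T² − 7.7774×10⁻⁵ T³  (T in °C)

C_s = 14.652 − 0.41022×8.4 + 0.007991×8.4² − 7.7774×10⁻⁵×8.4³ = 11.72 mg/L.

C_s ≈ 11.7 mg/L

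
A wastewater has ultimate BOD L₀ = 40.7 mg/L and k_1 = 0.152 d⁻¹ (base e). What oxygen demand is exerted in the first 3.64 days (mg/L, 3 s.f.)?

y ≈ 17.3 mg/L

y_t = L₀(1 − e^(−k_1 t)) = 40.7 × (1 − e^(−0.152×3.64))
= 40.7 × (1 − 0.5751) = 40.7 × 0.4249 = 17.30 mg/L.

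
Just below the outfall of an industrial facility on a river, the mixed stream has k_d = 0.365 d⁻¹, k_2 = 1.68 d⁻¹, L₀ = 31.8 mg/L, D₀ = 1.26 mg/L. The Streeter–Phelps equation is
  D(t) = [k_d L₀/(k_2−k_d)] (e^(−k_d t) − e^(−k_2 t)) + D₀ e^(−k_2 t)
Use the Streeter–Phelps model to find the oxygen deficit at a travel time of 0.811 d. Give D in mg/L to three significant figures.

D ≈ 4.63 mg/L

k_d L₀/(k_2−k_d) = 0.365×31.8/(1.68−0.365) = 11.61/1.315 = 8.827 mg/L.
e^(−k_d t) = e^(−0.365×0.8110) = 0.7438; e^(−k_2 t) = e^(−1.68×0.8110) = 0.2560.
D = 8.827 × (0.7438 − 0.2560) + 1.26 × 0.2560 = 4.305 + 0.3226 = 4.628 mg/L.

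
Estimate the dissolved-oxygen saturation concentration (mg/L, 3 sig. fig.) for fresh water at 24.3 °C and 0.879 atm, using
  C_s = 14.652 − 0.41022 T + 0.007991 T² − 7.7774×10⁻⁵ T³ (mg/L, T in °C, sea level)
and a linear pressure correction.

C_s ≈ 7.28 mg/L

At sea level: C_s = 14.652 − 0.41022×24.3 + 0.007991×24.3² − 7.7774×10⁻⁵×24.3³ = 8.286 mg/L.
Pressure correction: C_s' = 8.286 × 0.879 = 7.284 mg/L.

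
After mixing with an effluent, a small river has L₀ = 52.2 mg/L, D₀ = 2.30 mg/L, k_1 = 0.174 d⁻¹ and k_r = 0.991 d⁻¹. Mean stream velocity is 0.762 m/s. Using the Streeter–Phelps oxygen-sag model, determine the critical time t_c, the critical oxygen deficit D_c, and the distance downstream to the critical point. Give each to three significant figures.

At the critical point dD/dt = 0, so k_1 L₀ e^(−k_1 t) = k_r D. Substituting D(t) from the Streeter–Phelps equation and solving for t gives
t_c = ln[(k_r/k_1)(1 − D₀(k_r−k_1)/(k_1 L₀))] / (k_r−k_1).
Here k_r−k_1 = 0.8170 d⁻¹ and 1 − D₀(k_r−k_1)/(k_1 L₀) = 1 − 2.30×0.8170/(0.174×52.2) = 0.7931, so
t_c = ln(5.695 × 0.7931) / 0.8170 = 1.508 / 0.8170 = 1.846 d.
L(t_c) = L₀ e^(−k_1 t_c) = 52.2 × 0.7253 = 37.86 mg/L, and at the critical point k_r D_c = k_1 L, so D_c = (0.174/0.991) × 37.86 = 6.648 mg/L.
x_c = v t_c = 0.762 m/s × 1.846 d × 86400 s/d = 121500 m ≈ 122 km.

t_c ≈ 1.85 d; D_c ≈ 6.65 mg/L; x_c ≈ 122 km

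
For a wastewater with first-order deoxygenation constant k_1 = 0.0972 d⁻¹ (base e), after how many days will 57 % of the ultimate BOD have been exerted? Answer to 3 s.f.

y/L₀ = 1 − e^(−k_1 t) = 0.57 ⇒ e^(−k_1 t) = 0.430
t = −ln(0.430) / 0.0972 = 0.8440 / 0.0972 = 8.683 d.

t ≈ 8.68 d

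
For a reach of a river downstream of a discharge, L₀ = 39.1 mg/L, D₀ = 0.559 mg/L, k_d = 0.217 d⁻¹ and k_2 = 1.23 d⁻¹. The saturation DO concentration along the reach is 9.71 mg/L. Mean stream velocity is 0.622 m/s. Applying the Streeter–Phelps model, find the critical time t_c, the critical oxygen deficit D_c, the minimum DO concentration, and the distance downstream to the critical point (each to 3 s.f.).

t_c = [1/(k_2−k_d)] ln[(k_2/k_d)(1 − D₀(k_2−k_d)/(k_d L₀))]
= [1/(1.23−0.217)] ln[(1.23/0.217)(1 − 0.559×1.013/(0.217×39.1))]
= (1/1.013) ln[5.668 × 0.9333] = 0.9872 × ln(5.290) = 0.9872 × 1.666 = 1.644 d.
D_c = (k_d/k_2) L₀ e^(−k_d t_c) = (0.217/1.23) × 39.1 × e^(−0.217×1.644) = 0.1764 × 39.1 × 0.6999 = 4.828 mg/L.
Minimum DO = C_s − D_c = 9.71 − 4.828 = 4.882 mg/L.
x_c = v t_c = 0.622 m/s × 1.644 d × 86400 s/d = 88370 m ≈ 88.4 km.

t_c ≈ 1.64 d; D_c ≈ 4.83 mg/L; min DO ≈ 4.88 mg/L; x_c ≈ 88.4 km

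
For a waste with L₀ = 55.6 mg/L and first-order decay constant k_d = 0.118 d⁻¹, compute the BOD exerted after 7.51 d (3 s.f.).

y_t = L₀(1 − e^(−k_d t)) = 55.6 × (1 − e^(−0.118×7.51))
= 55.6 × (1 − 0.4122) = 55.6 × 0.5878 = 32.68 mg/L.

y ≈ 32.7 mg/L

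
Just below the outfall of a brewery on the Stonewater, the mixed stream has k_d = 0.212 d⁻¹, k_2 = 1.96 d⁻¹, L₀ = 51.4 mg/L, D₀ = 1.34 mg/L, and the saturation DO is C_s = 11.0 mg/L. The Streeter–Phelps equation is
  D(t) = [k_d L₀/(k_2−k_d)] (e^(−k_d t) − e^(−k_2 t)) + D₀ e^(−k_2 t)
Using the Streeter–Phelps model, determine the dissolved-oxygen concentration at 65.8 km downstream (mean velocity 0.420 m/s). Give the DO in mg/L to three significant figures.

Travel time t = x/v = 65.8 km / (0.420 m/s) = 65800 m / 0.420 m/s = 156700 s = 1.813 d.
k_d L₀/(k_2−k_d) = 0.212×51.4/(1.96−0.212) = 10.90/1.748 = 6.234 mg/L.
e^(−k_d t) = e^(−0.212×1.813) = 0.6808; e^(−k_2 t) = e^(−1.96×1.813) = 0.02861.
D = 6.234 × (0.6808 − 0.02861) + 1.34 × 0.02861 = 4.066 + 0.03834 = 4.104 mg/L.
DO = C_s − D = 11.0 − 4.104 = 6.896 mg/L.

DO ≈ 6.90 mg/L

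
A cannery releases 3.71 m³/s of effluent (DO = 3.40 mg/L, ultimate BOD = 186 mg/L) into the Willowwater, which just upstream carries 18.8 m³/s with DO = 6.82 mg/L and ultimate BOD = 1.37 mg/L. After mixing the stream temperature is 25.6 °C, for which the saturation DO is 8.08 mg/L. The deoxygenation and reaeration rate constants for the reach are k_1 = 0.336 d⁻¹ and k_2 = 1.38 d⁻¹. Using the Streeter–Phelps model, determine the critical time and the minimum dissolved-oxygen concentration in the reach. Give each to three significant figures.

Mixed DO = (18.8×6.82 + 3.71×3.40)/(18.8+3.71) = 140.8/22.51 = 6.256 mg/L.
Mixed L₀ = (18.8×1.37 + 3.71×186)/(22.51) = 715.8/22.51 = 31.80 mg/L.
Initial deficit D₀ = C_s − DO₀ = 8.08 − 6.256 = 1.824 mg/L.
t_c = (1/1.044) ln[(1.38/0.336)(1 − 1.824×1.044/(0.336×31.80))] = 0.9579 × ln(3.375) = 1.165 d.
D_c = (0.336/1.38) × 31.80 × e^(−0.336×1.165) = 0.2435 × 31.80 × 0.6760 = 5.234 mg/L.
Minimum DO = 8.08 − 5.234 = 2.846 mg/L.

t_c ≈ 1.17 d; minimum DO ≈ 2.85 mg/L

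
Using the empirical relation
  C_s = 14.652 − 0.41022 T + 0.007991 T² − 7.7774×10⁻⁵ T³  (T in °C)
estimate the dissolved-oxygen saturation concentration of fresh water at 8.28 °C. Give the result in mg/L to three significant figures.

C_s ≈ 11.8 mg/L

C_s = 14.652 − 0.41022×8.28 + 0.007991×8.28² − 7.7774×10⁻⁵×8.28³ = 11.76 mg/L.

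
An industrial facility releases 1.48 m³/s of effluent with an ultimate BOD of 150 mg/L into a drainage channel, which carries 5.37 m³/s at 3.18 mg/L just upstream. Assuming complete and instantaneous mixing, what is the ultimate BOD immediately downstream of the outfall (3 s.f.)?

Flow-weighted mixing: C = (Q_r C_r + Q_w C_w)/(Q_r + Q_w)
= (5.37×3.18 + 1.48×150)/(5.37 + 1.48) = 239.1/6.850 = 34.90 mg/L.

34.9 mg/L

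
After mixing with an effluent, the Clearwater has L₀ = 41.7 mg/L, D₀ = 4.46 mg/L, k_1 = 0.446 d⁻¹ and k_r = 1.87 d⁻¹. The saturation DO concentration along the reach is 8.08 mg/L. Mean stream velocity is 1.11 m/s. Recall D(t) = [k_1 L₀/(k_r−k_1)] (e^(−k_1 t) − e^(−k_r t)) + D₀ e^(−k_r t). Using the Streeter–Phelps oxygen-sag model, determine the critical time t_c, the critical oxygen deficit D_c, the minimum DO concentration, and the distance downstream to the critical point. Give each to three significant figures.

With k_r/k_1 = 4.193 and 1 − D₀(k_r−k_1)/(k_1 L₀) = 0.6585,
t_c = ln(4.193 × 0.6585) / (1.87 − 0.446) = ln(2.761) / 1.424 = 1.016/1.424 = 0.7132 d.
D_c = (k_1/k_r) L₀ e^(−k_1 t_c) = (0.446/1.87) × 41.7 × e^(−0.446×0.7132) = 0.2385 × 41.7 × 0.7275 = 7.236 mg/L.
Minimum DO = C_s − D_c = 8.08 − 7.236 = 0.8442 mg/L.
x_c = v t_c = 1.11 m/s × 0.7132 d × 86400 s/d = 68400 m ≈ 68.4 km.

t_c ≈ 0.713 d; D_c ≈ 7.24 mg/L; min DO ≈ 0.844 mg/L; x_c ≈ 68.4 km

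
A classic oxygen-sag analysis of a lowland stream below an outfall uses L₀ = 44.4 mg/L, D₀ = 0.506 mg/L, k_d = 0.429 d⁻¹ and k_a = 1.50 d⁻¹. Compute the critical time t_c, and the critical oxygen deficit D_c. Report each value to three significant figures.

t_c ≈ 1.14 d; D_c ≈ 7.78 mg/L

t_c = [1/(k_a−k_d)] ln[(k_a/k_d)(1 − D₀(k_a−k_d)/(k_d L₀))]
= [1/(1.50−0.429)] ln[(1.50/0.429)(1 − 0.506×1.071/(0.429×44.4))]
= (1/1.071) ln[3.497 × 0.9715] = 0.9337 × ln(3.397) = 0.9337 × 1.223 = 1.142 d.
D_c = (k_d/k_a) L₀ e^(−k_d t_c) = (0.429/1.50) × 44.4 × e^(−0.429×1.142) = 0.2860 × 44.4 × 0.6127 = 7.781 mg/L.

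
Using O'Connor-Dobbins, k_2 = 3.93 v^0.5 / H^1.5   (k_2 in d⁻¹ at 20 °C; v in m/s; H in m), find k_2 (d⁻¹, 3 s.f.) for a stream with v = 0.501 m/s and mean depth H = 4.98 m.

k_2 ≈ 0.250 d⁻¹

k_2 = 3.93 × 0.501^0.5 / 4.98^1.5 = 3.93 × 0.7078 / 11.11 = 0.2503 d⁻¹.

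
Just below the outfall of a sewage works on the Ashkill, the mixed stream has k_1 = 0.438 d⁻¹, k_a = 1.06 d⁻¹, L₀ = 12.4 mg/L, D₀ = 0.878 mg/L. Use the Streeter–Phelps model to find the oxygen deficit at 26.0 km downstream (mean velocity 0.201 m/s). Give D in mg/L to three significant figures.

Travel time t = x/v = 26.0 km / (0.201 m/s) = 26000 m / 0.201 m/s = 129400 s = 1.497 d.
k_1 L₀/(k_a−k_1) = 0.438×12.4/(1.06−0.438) = 5.431/0.6220 = 8.732 mg/L.
e^(−k_1 t) = e^(−0.438×1.497) = 0.5191; e^(−k_a t) = e^(−1.06×1.497) = 0.2045.
D = 8.732 × (0.5191 − 0.2045) + 0.878 × 0.2045 = 2.746 + 0.1796 = 2.926 mg/L.

D ≈ 2.93 mg/L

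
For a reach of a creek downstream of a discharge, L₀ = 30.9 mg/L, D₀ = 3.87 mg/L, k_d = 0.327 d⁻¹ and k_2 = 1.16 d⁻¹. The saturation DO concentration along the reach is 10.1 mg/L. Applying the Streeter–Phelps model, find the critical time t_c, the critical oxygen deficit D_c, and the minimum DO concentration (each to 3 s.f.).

t_c = [1/(k_2−k_d)] ln[(k_2/k_d)(1 − D₀(k_2−k_d)/(k_d L₀))]
= [1/(1.16−0.327)] ln[(1.16/0.327)(1 − 3.87×0.8330/(0.327×30.9))]
= (1/0.8330) ln[3.547 × 0.6810] = 1.200 × ln(2.416) = 1.200 × 0.8820 = 1.059 d.
L(t_c) = L₀ e^(−k_d t_c) = 30.9 × 0.7074 = 21.86 mg/L, and at the critical point k_2 D_c = k_d L, so D_c = (0.327/1.16) × 21.86 = 6.162 mg/L.
Minimum DO = C_s − D_c = 10.1 − 6.162 = 3.938 mg/L.

t_c ≈ 1.06 d; D_c ≈ 6.16 mg/L; min DO ≈ 3.94 mg/L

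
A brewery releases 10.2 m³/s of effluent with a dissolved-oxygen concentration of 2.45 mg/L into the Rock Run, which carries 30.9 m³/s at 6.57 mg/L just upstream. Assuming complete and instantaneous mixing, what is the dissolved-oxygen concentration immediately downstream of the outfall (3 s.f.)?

Flow-weighted mixing: C = (Q_r C_r + Q_w C_w)/(Q_r + Q_w)
= (30.9×6.57 + 10.2×2.45)/(30.9 + 10.2) = 228.0/41.10 = 5.548 mg/L.

5.55 mg/L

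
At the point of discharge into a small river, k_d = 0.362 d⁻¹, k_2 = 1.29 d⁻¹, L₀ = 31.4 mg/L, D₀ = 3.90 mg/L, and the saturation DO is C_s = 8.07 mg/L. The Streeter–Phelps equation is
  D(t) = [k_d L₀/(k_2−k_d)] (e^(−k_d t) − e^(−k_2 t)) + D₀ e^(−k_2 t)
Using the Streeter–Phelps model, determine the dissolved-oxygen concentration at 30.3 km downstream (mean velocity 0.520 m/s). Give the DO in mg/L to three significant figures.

DO ≈ 1.97 mg/L

Travel time t = x/v = 30.3 km / (0.520 m/s) = 30300 m / 0.520 m/s = 58270 s = 0.6744 d.
k_d L₀/(k_2−k_d) = 0.362×31.4/(1.29−0.362) = 11.37/0.9280 = 12.25 mg/L.
e^(−k_d t) = e^(−0.362×0.6744) = 0.7834; e^(−k_2 t) = e^(−1.29×0.6744) = 0.4190.
D = 12.25 × (0.7834 − 0.4190) + 3.90 × 0.4190 = 4.464 + 1.634 = 6.098 mg/L.
DO = C_s − D = 8.07 − 6.098 = 1.972 mg/L.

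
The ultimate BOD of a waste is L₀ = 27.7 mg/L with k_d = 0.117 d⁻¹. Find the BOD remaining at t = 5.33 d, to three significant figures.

L_t = L₀ e^(−k_d t) = 27.7 × e^(−0.117×5.33) = 27.7 × 0.5360 = 14.85 mg/L.

L ≈ 14.8 mg/L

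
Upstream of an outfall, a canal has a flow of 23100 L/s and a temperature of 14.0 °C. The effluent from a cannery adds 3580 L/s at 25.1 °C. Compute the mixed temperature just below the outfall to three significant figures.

15.5 °C

Flow-weighted mixing: C = (Q_r C_r + Q_w C_w)/(Q_r + Q_w)
= (23100×14.0 + 3580×25.1)/(23100 + 3580) = 413300/26680 = 15.49 °C.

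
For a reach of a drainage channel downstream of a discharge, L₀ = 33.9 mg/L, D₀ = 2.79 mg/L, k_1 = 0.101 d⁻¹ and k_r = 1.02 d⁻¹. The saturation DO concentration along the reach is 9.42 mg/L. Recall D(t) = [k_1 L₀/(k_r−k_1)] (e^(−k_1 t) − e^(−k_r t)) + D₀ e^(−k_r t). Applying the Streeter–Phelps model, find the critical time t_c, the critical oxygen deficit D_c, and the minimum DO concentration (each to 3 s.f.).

With k_r/k_1 = 10.10 and 1 − D₀(k_r−k_1)/(k_1 L₀) = 0.2511,
t_c = ln(10.10 × 0.2511) / (1.02 − 0.101) = ln(2.536) / 0.9190 = 0.9307/0.9190 = 1.013 d.
D_c = (k_1/k_r) L₀ e^(−k_1 t_c) = (0.101/1.02) × 33.9 × e^(−0.101×1.013) = 0.09902 × 33.9 × 0.9028 = 3.030 mg/L.
Minimum DO = C_s − D_c = 9.42 − 3.030 = 6.390 mg/L.

t_c ≈ 1.01 d; D_c ≈ 3.03 mg/L; min DO ≈ 6.39 mg/L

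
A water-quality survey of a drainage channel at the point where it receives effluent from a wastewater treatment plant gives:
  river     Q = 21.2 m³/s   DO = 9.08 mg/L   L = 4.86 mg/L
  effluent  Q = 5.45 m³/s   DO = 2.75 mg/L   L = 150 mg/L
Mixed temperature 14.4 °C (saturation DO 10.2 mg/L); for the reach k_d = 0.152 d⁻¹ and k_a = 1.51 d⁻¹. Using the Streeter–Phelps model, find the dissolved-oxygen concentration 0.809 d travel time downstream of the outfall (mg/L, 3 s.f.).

Mixed DO = (21.2×9.08 + 5.45×2.75)/(21.2+5.45) = 207.5/26.65 = 7.785 mg/L.
Mixed L₀ = (21.2×4.86 + 5.45×150)/(26.65) = 920.5/26.65 = 34.54 mg/L.
Initial deficit D₀ = C_s − DO₀ = 10.2 − 7.785 = 2.415 mg/L.
D(0.809) = [0.152×34.54/(1.51−0.152)](e^(−0.152×0.809) − e^(−1.51×0.809)) + 2.415 e^(−1.51×0.809)
= 3.866 × (0.8843 − 0.2948) + 2.415 × 0.2948 = 2.991 mg/L.
DO = 10.2 − 2.991 = 7.209 mg/L.

DO ≈ 7.21 mg/L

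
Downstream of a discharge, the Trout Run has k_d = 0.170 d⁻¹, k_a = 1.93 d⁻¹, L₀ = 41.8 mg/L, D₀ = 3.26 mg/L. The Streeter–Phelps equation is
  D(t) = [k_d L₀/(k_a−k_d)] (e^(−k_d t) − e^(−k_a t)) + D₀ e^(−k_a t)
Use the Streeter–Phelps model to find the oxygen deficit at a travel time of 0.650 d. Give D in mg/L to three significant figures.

k_d L₀/(k_a−k_d) = 0.170×41.8/(1.93−0.170) = 7.106/1.760 = 4.037 mg/L.
e^(−k_d t) = e^(−0.170×0.6500) = 0.8954; e^(−k_a t) = e^(−1.93×0.6500) = 0.2852.
D = 4.037 × (0.8954 − 0.2852) + 3.26 × 0.2852 = 2.464 + 0.9298 = 3.393 mg/L.

D ≈ 3.39 mg/L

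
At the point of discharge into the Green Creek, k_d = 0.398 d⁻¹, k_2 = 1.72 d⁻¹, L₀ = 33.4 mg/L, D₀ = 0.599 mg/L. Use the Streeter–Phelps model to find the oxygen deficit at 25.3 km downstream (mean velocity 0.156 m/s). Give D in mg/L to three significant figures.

Travel time t = x/v = 25.3 km / (0.156 m/s) = 25300 m / 0.156 m/s = 162200 s = 1.877 d.
k_d L₀/(k_2−k_d) = 0.398×33.4/(1.72−0.398) = 13.29/1.322 = 10.06 mg/L.
e^(−k_d t) = e^(−0.398×1.877) = 0.4737; e^(−k_2 t) = e^(−1.72×1.877) = 0.03961.
D = 10.06 × (0.4737 − 0.03961) + 0.599 × 0.03961 = 4.365 + 0.02373 = 4.389 mg/L.

D ≈ 4.39 mg/L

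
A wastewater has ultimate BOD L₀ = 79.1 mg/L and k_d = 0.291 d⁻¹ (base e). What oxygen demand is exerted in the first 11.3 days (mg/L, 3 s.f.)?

y_t = L₀(1 − e^(−k_d t)) = 79.1 × (1 − e^(−0.291×11.3))
= 79.1 × (1 − 0.03732) = 79.1 × 0.9627 = 76.15 mg/L.

y ≈ 76.1 mg/L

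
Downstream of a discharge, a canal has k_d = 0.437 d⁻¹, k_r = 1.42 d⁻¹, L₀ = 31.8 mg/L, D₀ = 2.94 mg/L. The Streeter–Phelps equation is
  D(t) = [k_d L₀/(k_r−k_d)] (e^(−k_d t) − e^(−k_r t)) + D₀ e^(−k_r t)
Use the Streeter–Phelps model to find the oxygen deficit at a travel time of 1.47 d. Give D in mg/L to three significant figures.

k_d L₀/(k_r−k_d) = 0.437×31.8/(1.42−0.437) = 13.90/0.9830 = 14.14 mg/L.
e^(−k_d t) = e^(−0.437×1.470) = 0.5260; e^(−k_r t) = e^(−1.42×1.470) = 0.1240.
D = 14.14 × (0.5260 − 0.1240) + 2.94 × 0.1240 = 5.683 + 0.3646 = 6.048 mg/L.

D ≈ 6.05 mg/L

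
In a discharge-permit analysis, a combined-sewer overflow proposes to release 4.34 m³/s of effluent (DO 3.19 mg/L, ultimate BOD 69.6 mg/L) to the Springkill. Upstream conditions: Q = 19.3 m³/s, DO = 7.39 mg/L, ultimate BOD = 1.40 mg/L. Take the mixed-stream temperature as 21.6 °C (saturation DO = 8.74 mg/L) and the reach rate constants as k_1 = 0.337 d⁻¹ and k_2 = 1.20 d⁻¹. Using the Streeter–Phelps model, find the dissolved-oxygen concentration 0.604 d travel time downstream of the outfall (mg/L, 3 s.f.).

DO ≈ 5.91 mg/L

Mixed DO = (19.3×7.39 + 4.34×3.19)/(19.3+4.34) = 156.5/23.64 = 6.619 mg/L.
Mixed L₀ = (19.3×1.40 + 4.34×69.6)/(23.64) = 329.1/23.64 = 13.92 mg/L.
Initial deficit D₀ = C_s − DO₀ = 8.74 − 6.619 = 2.121 mg/L.
D(0.604) = [0.337×13.92/(1.20−0.337)](e^(−0.337×0.604) − e^(−1.20×0.604)) + 2.121 e^(−1.20×0.604)
= 5.436 × (0.8158 − 0.4844) + 2.121 × 0.4844 = 2.829 mg/L.
DO = 8.74 − 2.829 = 5.911 mg/L.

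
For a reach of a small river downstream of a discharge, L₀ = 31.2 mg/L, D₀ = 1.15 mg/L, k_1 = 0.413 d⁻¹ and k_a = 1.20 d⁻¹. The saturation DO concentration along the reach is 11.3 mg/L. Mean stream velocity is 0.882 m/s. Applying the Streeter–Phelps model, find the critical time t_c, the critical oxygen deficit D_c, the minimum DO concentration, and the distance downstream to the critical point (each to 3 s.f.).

t_c ≈ 1.26 d; D_c ≈ 6.37 mg/L; min DO ≈ 4.93 mg/L; x_c ≈ 96.2 km

t_c = [1/(k_a−k_1)] ln[(k_a/k_1)(1 − D₀(k_a−k_1)/(k_1 L₀))]
= [1/(1.20−0.413)] ln[(1.20/0.413)(1 − 1.15×0.7870/(0.413×31.2))]
= (1/0.7870) ln[2.906 × 0.9298] = 1.271 × ln(2.701) = 1.271 × 0.9938 = 1.263 d.
L(t_c) = L₀ e^(−k_1 t_c) = 31.2 × 0.5936 = 18.52 mg/L, and at the critical point k_a D_c = k_1 L, so D_c = (0.413/1.20) × 18.52 = 6.374 mg/L.
Minimum DO = C_s − D_c = 11.3 − 6.374 = 4.926 mg/L.
x_c = v t_c = 0.882 m/s × 1.263 d × 86400 s/d = 96230 m ≈ 96.2 km.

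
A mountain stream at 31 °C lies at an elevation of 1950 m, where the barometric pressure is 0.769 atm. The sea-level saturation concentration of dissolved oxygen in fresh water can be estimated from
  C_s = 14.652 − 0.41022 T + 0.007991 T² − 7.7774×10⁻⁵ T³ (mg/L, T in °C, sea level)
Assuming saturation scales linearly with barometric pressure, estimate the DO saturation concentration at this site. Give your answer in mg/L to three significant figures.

At sea level: C_s = 14.652 − 0.41022×31 + 0.007991×31² − 7.7774×10⁻⁵×31³ = 7.298 mg/L.
Pressure correction: C_s' = 7.298 × 0.769 = 5.612 mg/L.

C_s ≈ 5.61 mg/L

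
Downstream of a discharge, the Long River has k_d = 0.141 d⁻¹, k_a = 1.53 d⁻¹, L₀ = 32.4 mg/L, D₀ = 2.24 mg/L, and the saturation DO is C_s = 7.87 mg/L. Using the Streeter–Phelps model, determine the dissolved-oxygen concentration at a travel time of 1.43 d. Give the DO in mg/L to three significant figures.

DO ≈ 5.30 mg/L

k_d L₀/(k_a−k_d) = 0.141×32.4/(1.53−0.141) = 4.568/1.389 = 3.289 mg/L.
e^(−k_d t) = e^(−0.141×1.430) = 0.8174; e^(−k_a t) = e^(−1.53×1.430) = 0.1122.
D = 3.289 × (0.8174 − 0.1122) + 2.24 × 0.1122 = 2.320 + 0.2512 = 2.571 mg/L.
DO = C_s − D = 7.87 − 2.571 = 5.299 mg/L.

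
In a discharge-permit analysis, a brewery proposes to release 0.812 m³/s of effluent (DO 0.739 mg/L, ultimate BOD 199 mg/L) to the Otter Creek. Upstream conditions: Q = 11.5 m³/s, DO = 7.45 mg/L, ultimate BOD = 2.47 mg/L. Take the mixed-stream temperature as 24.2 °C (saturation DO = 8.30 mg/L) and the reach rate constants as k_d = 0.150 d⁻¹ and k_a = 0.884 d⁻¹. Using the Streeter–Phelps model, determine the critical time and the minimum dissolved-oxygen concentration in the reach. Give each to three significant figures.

t_c ≈ 1.70 d; minimum DO ≈ 6.27 mg/L

Mixed DO = (11.5×7.45 + 0.812×0.739)/(11.5+0.812) = 86.28/12.31 = 7.007 mg/L.
Mixed L₀ = (11.5×2.47 + 0.812×199)/(12.31) = 190.0/12.31 = 15.43 mg/L.
Initial deficit D₀ = C_s − DO₀ = 8.30 − 7.007 = 1.293 mg/L.
t_c = (1/0.7340) ln[(0.884/0.150)(1 − 1.293×0.7340/(0.150×15.43))] = 1.362 × ln(3.478) = 1.698 d.
D_c = (0.150/0.884) × 15.43 × e^(−0.150×1.698) = 0.1697 × 15.43 × 0.7751 = 2.030 mg/L.
Minimum DO = 8.30 − 2.030 = 6.270 mg/L.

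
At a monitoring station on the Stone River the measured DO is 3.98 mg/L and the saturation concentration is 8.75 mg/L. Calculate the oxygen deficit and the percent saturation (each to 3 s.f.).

D = C_s − C = 8.75 − 3.98 = 4.77 mg/L.
% saturation = 3.98/8.75 × 100 = 45.5 %.

D ≈ 4.77 mg/L; 45.5 % saturation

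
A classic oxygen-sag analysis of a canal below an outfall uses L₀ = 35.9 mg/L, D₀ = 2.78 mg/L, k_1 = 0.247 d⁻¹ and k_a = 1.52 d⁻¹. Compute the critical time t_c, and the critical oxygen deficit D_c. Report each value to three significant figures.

t_c ≈ 1.03 d; D_c ≈ 4.53 mg/L

At the critical point dD/dt = 0, so k_1 L₀ e^(−k_1 t) = k_a D. Substituting D(t) from the Streeter–Phelps equation and solving for t gives
t_c = ln[(k_a/k_1)(1 − D₀(k_a−k_1)/(k_1 L₀))] / (k_a−k_1).
Here k_a−k_1 = 1.273 d⁻¹ and 1 − D₀(k_a−k_1)/(k_1 L₀) = 1 − 2.78×1.273/(0.247×35.9) = 0.6009, so
t_c = ln(6.154 × 0.6009) / 1.273 = 1.308 / 1.273 = 1.027 d.
D_c = (k_1/k_a) L₀ e^(−k_1 t_c) = (0.247/1.52) × 35.9 × e^(−0.247×1.027) = 0.1625 × 35.9 × 0.7759 = 4.526 mg/L.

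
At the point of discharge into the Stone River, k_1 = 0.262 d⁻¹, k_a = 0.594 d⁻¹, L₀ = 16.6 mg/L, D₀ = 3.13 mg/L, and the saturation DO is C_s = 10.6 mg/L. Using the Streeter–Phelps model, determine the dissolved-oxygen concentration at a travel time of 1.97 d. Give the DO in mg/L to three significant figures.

k_1 L₀/(k_a−k_1) = 0.262×16.6/(0.594−0.262) = 4.349/0.3320 = 13.10 mg/L.
e^(−k_1 t) = e^(−0.262×1.970) = 0.5968; e^(−k_a t) = e^(−0.594×1.970) = 0.3103.
D = 13.10 × (0.5968 − 0.3103) + 3.13 × 0.3103 = 3.753 + 0.9713 = 4.725 mg/L.
DO = C_s − D = 10.6 − 4.725 = 5.875 mg/L.

DO ≈ 5.88 mg/L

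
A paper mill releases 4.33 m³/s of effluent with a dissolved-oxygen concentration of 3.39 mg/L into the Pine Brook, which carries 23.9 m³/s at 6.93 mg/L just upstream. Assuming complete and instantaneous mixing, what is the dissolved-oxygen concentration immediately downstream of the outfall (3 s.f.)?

6.39 mg/L

Flow-weighted mixing: C = (Q_r C_r + Q_w C_w)/(Q_r + Q_w)
= (23.9×6.93 + 4.33×3.39)/(23.9 + 4.33) = 180.3/28.23 = 6.387 mg/L.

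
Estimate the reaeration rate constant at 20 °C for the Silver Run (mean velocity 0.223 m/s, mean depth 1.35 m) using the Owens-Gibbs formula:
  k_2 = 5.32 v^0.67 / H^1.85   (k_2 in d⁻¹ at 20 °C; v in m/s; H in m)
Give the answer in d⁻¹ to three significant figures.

k_2 = 5.32 × 0.223^0.67 / 1.35^1.85 = 5.32 × 0.3659 / 1.742 = 1.117 d⁻¹.

k_2 ≈ 1.12 d⁻¹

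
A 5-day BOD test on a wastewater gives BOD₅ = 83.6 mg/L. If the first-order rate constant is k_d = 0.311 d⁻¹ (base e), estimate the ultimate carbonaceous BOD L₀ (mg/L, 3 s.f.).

BOD₅ = L₀(1 − e^(−5k_d)) ⇒ L₀ = BOD₅ / (1 − e^(−5×0.311))
= 83.6 / (1 − 0.2112) = 83.6 / 0.7888 = 106.0 mg/L.

L₀ ≈ 106 mg/L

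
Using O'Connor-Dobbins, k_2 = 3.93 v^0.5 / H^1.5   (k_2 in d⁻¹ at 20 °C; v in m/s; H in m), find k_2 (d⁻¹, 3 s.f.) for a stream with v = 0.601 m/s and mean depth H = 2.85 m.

k_2 = 3.93 × 0.601^0.5 / 2.85^1.5 = 3.93 × 0.7752 / 4.811 = 0.6332 d⁻¹.

k_2 ≈ 0.633 d⁻¹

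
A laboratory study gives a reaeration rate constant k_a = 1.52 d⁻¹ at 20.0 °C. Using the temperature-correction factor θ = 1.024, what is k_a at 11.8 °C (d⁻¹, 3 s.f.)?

k_a ≈ 1.25 d⁻¹

k_a(T₂) = k_a(T₁) · θ^(T₂−T₁) = 1.52 × 1.024^(11.8−20.0)
= 1.52 × 1.024^-8.20 = 1.52 × 0.8233 = 1.251 d⁻¹.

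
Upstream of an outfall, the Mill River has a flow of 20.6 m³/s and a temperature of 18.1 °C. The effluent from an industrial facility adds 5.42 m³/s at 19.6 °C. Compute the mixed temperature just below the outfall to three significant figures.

18.4 °C

Flow-weighted mixing: C = (Q_r C_r + Q_w C_w)/(Q_r + Q_w)
= (20.6×18.1 + 5.42×19.6)/(20.6 + 5.42) = 479.1/26.02 = 18.41 °C.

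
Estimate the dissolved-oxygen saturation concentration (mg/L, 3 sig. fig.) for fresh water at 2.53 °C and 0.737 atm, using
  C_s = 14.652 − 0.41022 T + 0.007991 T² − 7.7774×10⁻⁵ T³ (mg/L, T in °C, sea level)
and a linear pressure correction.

At sea level: C_s = 14.652 − 0.41022×2.53 + 0.007991×2.53² − 7.7774×10⁻⁵×2.53³ = 13.66 mg/L.
Pressure correction: C_s' = 13.66 × 0.737 = 10.07 mg/L.

C_s ≈ 10.1 mg/L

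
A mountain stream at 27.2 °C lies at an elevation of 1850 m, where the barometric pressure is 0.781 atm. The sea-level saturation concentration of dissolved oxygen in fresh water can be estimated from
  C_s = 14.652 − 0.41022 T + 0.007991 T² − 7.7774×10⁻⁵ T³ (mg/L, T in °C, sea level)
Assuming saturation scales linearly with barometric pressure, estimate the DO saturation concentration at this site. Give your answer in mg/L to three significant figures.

At sea level: C_s = 14.652 − 0.41022×27.2 + 0.007991×27.2² − 7.7774×10⁻⁵×27.2³ = 7.841 mg/L.
Pressure correction: C_s' = 7.841 × 0.781 = 6.124 mg/L.

C_s ≈ 6.12 mg/L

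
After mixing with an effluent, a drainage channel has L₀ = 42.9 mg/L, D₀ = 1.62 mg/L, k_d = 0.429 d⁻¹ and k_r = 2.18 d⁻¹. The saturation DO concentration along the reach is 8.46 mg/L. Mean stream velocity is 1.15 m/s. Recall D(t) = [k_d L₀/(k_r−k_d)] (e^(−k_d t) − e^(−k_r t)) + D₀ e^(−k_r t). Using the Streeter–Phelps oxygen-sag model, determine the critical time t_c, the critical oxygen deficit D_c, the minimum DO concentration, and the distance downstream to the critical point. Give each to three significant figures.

With k_r/k_d = 5.082 and 1 − D₀(k_r−k_d)/(k_d L₀) = 0.8459,
t_c = ln(5.082 × 0.8459) / (2.18 − 0.429) = ln(4.298) / 1.751 = 1.458/1.751 = 0.8328 d.
D_c = (k_d/k_r) L₀ e^(−k_d t_c) = (0.429/2.18) × 42.9 × e^(−0.429×0.8328) = 0.1968 × 42.9 × 0.6996 = 5.906 mg/L.
Minimum DO = C_s − D_c = 8.46 − 5.906 = 2.554 mg/L.
x_c = v t_c = 1.15 m/s × 0.8328 d × 86400 s/d = 82750 m ≈ 82.7 km.

t_c ≈ 0.833 d; D_c ≈ 5.91 mg/L; min DO ≈ 2.55 mg/L; x_c ≈ 82.7 km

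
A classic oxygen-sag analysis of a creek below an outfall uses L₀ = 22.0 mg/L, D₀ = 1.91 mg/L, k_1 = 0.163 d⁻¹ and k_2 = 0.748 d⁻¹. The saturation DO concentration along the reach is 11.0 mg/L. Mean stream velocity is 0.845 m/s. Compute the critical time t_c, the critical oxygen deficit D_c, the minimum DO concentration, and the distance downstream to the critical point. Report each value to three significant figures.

t_c ≈ 1.97 d; D_c ≈ 3.48 mg/L; min DO ≈ 7.52 mg/L; x_c ≈ 144 km

With k_2/k_1 = 4.589 and 1 − D₀(k_2−k_1)/(k_1 L₀) = 0.6884,
t_c = ln(4.589 × 0.6884) / (0.748 − 0.163) = ln(3.159) / 0.5850 = 1.150/0.5850 = 1.966 d.
D_c = (k_1/k_2) L₀ e^(−k_1 t_c) = (0.163/0.748) × 22.0 × e^(−0.163×1.966) = 0.2179 × 22.0 × 0.7258 = 3.479 mg/L.
Minimum DO = C_s − D_c = 11.0 − 3.479 = 7.521 mg/L.
x_c = v t_c = 0.845 m/s × 1.966 d × 86400 s/d = 143600 m ≈ 144 km.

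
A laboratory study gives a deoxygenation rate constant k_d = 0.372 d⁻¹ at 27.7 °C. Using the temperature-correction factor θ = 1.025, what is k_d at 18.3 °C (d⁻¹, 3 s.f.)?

k_d(T₂) = k_d(T₁) · θ^(T₂−T₁) = 0.372 × 1.025^(18.3−27.7)
= 0.372 × 1.025^-9.40 = 0.372 × 0.7929 = 0.2949 d⁻¹.

k_d ≈ 0.295 d⁻¹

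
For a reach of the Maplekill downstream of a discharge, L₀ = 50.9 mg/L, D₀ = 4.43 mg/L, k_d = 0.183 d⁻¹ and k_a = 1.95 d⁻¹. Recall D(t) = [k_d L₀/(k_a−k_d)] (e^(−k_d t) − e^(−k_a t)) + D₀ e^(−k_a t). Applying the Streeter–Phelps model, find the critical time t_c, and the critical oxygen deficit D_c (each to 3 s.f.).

With k_a/k_d = 10.66 and 1 − D₀(k_a−k_d)/(k_d L₀) = 0.1596,
t_c = ln(10.66 × 0.1596) / (1.95 − 0.183) = ln(1.701) / 1.767 = 0.5312/1.767 = 0.3006 d.
D_c = (k_d/k_a) L₀ e^(−k_d t_c) = (0.183/1.95) × 50.9 × e^(−0.183×0.3006) = 0.09385 × 50.9 × 0.9465 = 4.521 mg/L.

t_c ≈ 0.301 d; D_c ≈ 4.52 mg/L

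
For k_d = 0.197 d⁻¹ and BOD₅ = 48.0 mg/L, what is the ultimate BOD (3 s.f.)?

L₀ ≈ 76.6 mg/L

BOD₅ = L₀(1 − e^(−5k_d)) ⇒ L₀ = BOD₅ / (1 − e^(−5×0.197))
= 48.0 / (1 − 0.3734) = 48.0 / 0.6266 = 76.61 mg/L.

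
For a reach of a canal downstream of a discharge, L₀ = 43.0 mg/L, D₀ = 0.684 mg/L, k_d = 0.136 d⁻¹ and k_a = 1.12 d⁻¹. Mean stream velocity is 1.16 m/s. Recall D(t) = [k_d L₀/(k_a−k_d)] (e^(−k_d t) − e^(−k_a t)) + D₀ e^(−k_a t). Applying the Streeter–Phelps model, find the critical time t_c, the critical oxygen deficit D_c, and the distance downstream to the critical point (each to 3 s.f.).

t_c ≈ 2.02 d; D_c ≈ 3.97 mg/L; x_c ≈ 202 km

t_c = [1/(k_a−k_d)] ln[(k_a/k_d)(1 − D₀(k_a−k_d)/(k_d L₀))]
= [1/(1.12−0.136)] ln[(1.12/0.136)(1 − 0.684×0.9840/(0.136×43.0))]
= (1/0.9840) ln[8.235 × 0.8849] = 1.016 × ln(7.287) = 1.016 × 1.986 = 2.018 d.
D_c = (k_d/k_a) L₀ e^(−k_d t_c) = (0.136/1.12) × 43.0 × e^(−0.136×2.018) = 0.1214 × 43.0 × 0.7599 = 3.968 mg/L.
x_c = v t_c = 1.16 m/s × 2.018 d × 86400 s/d = 202300 m ≈ 202 km.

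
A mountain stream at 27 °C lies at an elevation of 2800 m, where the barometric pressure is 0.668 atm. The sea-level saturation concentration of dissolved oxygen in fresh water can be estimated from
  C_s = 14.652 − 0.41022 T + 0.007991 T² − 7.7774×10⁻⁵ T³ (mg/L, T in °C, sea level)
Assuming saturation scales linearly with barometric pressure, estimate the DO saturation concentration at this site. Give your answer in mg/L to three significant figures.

At sea level: C_s = 14.652 − 0.41022×27 + 0.007991×27² − 7.7774×10⁻⁵×27³ = 7.871 mg/L.
Pressure correction: C_s' = 7.871 × 0.668 = 5.258 mg/L.

C_s ≈ 5.26 mg/L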